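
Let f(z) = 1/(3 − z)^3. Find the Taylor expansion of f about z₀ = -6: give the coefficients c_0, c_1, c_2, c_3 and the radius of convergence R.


Let w = z − z₀, so z = z₀ + w.
Then 3 − z = 3 − (z₀ + w) = (3 − z₀) − w = 9 − w.
f(z) = 1/(9 − w)^3 = (1/(9)^3) · (1 − w/(9))^{−3}.
By the binomial series (1−u)^{−3} = Σ_{n≥0} C(n+2, 2) u^n for |u|<1, with u = w/(9):
  c_n = C(n+2, 2) / (9)^(n+3).
  c_0 = 1/(9)^3 = 1/729.
  c_1 = 3/(9)^4 = 1/2187.
  c_2 = 6/(9)^5 = 2/19683.
  c_3 = 10/(9)^6 = 10/531441.
The series is valid for |w/d| < 1, i.e. |z − z₀| < |d|.
Radius of convergence: R = |3 − z₀| = |9| = 9 (distance from z₀ to the singularity z = 3).

c_0 = 1/729, c_1 = 1/2187, c_2 = 2/19683, c_3 = 10/531441; R = 9.


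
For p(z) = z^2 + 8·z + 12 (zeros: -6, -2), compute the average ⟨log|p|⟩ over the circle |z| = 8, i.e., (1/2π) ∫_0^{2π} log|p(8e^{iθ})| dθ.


Zeros: -6, -2; r = 8.
Inside |z| < r: -6, -2. Outside (|z| ≥ r): ∅.
p(0) = 12, so log|p(0)| = log(12) = 2.4849.
Apply Jensen: I(r) = log|p(0)| + Σ_k log(r/|z_k|), summed over zeros inside |z| < r.
  log(r/|z_k|) for z_k = -6: log(8/6) = 0.2877
  log(r/|z_k|) for z_k = -2: log(8/2) = 1.3863
Sum over inside zeros: 1.6740.
I(r) = log|p(0)| + (inside sum) = 2.4849 + 1.6740 = 4.1589.
Closed form (all zeros inside, monic): I(r) = n·log(r) = 2·log(8) = 4.1589. ✓

I(r) ≈ 4.1589.


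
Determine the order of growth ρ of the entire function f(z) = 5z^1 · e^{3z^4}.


M(r) = max_{|z|=r} |5|·|z|^1·|e^{3z^4}| = 5·r^1 · e^{3r^4} (the factors attain their maxima compatibly on |z|=r). Then log M(r) = log 5 + 1·log r + 3r^4, dominated by the last term, so log log M(r) ~ 4·log r. The polynomial factor 5z^1 contributes only a log r term and does not affect the order. ρ = 4.
Therefore ρ = 4.

Order ρ = 4.


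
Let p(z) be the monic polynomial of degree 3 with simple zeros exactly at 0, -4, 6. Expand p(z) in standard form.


The polynomial is p(z) = ∏_{α ∈ S} (z − α), where S = {0, -4, 6}.
Expanding the product yields: p(z) = z^3 -2·z^2 -24·z.
The resulting polynomial has degree 3 and real coefficients as required.

p(z) = z^3 -2·z^2 -24·z.


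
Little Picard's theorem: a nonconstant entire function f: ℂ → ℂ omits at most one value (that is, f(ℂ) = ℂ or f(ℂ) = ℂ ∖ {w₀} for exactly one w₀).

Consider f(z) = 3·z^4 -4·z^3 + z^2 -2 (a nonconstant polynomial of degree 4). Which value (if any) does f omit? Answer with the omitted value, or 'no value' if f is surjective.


Little Picard bounds the complement of f(ℂ) to at most one point.
For every w ∈ ℂ, the equation p(z) − w = 0 is a nonconstant polynomial in z and hence has at least one root by the fundamental theorem of algebra. So p is surjective onto ℂ, omitting no value.

Omitted value: no value.


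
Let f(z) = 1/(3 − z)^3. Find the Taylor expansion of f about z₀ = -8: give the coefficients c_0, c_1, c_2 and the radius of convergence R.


Let w = z − z₀, so z = z₀ + w.
Then 3 − z = 3 − (z₀ + w) = (3 − z₀) − w = 11 − w.
f(z) = 1/(11 − w)^3 = (1/(11)^3) · (1 − w/(11))^{−3}.
By the binomial series (1−u)^{−3} = Σ_{n≥0} C(n+2, 2) u^n for |u|<1, with u = w/(11):
  c_n = C(n+2, 2) / (11)^(n+3).
  c_0 = 1/(11)^3 = 1/1331.
  c_1 = 3/(11)^4 = 3/14641.
  c_2 = 6/(11)^5 = 6/161051.
The series is valid for |w/d| < 1, i.e. |z − z₀| < |d|.
Radius of convergence: R = |3 − z₀| = |11| = 11 (distance from z₀ to the singularity z = 3).

c_0 = 1/1331, c_1 = 3/14641, c_2 = 6/161051; R = 11.


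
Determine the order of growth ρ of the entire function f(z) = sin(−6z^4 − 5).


Write sin(w) = (e^{iw} ± e^{−iw})/(2 or 2i), so |sin(w)| ≤ e^{|w|}. With w = −6z^4 − 5, |w| ≤ 6r^4 + 5 on |z|=r, giving M(r) ≤ e^{6r^4 + 5} and ρ ≤ 4. For the lower bound, choose z on |z|=r with -6z^4 purely imaginary of modulus 6r^4; then |sin(−6z^4 − 5)| grows like e^{6r^4}/2, so ρ ≥ 4. Hence ρ = 4.
Therefore ρ = 4.

Order ρ = 4.


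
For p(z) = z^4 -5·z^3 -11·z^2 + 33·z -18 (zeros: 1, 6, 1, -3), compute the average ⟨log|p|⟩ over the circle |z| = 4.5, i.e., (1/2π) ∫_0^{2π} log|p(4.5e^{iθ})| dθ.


Zeros: -3, 1, 1, 6; r = 4.5.
Inside |z| < r: -3, 1, 1. Outside (|z| ≥ r): 6.
p(0) = -18, so log|p(0)| = log(18) = 2.8904.
Apply Jensen: I(r) = log|p(0)| + Σ_k log(r/|z_k|), summed over zeros inside |z| < r.
  log(r/|z_k|) for z_k = 1: log(4.5/1) = 1.5041
  log(r/|z_k|) for z_k = 1: log(4.5/1) = 1.5041
  log(r/|z_k|) for z_k = -3: log(4.5/3) = 0.4055
  Outside zeros (6) contribute nothing to the Jensen sum.
Sum over inside zeros: 3.4136.
I(r) = log|p(0)| + (inside sum) = 2.8904 + 3.4136 = 6.3040.
Note: since some zeros are outside |z| ≤ r, the simplified n·log(r) form does NOT apply — only the inside zeros contribute.

I(r) ≈ 6.3040.


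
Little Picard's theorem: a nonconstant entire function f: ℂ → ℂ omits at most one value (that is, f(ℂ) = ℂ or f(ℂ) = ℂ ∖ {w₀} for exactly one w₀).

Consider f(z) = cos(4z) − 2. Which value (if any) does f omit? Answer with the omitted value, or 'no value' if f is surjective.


Little Picard bounds the complement of f(ℂ) to at most one point.
cos is entire and surjective onto ℂ: for every w ∈ ℂ, cos(ζ) = w has a solution ζ ∈ ℂ (e.g., via the complex inverse arccos). With ζ = 4z this gives z = ζ/(4). Then 1·cos(4z) takes every value in 1·ℂ = ℂ, and adding -2 is a bijection of ℂ. So f is surjective and omits no value. (Note: only on the real line is cos bounded by [−1, 1].)

Omitted value: no value.


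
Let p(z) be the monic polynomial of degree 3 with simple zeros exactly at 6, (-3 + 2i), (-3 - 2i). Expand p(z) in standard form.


The polynomial is p(z) = ∏_{α ∈ S} (z − α), where S = {6, (-3 + 2i), (-3 - 2i)}.
Expanding the product yields: p(z) = z^3 -23·z -78.
Note conjugate pairs combine to real quadratics: (z − (-3+2i))(z − (-3−2i)) = z² + 6z + 13.
The resulting polynomial has degree 3 and real coefficients as required.

p(z) = z^3 -23·z -78.


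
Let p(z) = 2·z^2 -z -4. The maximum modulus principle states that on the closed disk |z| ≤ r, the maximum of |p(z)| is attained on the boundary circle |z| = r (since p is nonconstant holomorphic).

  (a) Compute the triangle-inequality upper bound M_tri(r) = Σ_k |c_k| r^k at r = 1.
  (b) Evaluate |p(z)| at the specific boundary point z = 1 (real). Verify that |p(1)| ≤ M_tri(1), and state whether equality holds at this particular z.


Coefficients: c_0 = -4, c_1 = -1, c_2 = 2. Radius r = 1.
Part (a). Triangle bound: M_tri(r) = Σ_k |c_k| r^k
  = |-4|·1^0 + |-1|·1^1 + |2|·1^2
  = 4 + 1 + 2 = 7.
This bounds M(r) := max_{|z|=r} |p(z)| from above; equality holds iff all terms c_k z^k can be made to align in phase at a single z on |z|=r.
Part (b). At z = 1 (real, on the circle |z| = r):
  p(1) = (-4)·1^0 + (-1)·1^1 + (2)·1^2 = -3.
  |p(1)| = 3.
Check: |p(1)| = 3 ≤ 7 = M_tri(1). ✓ Equality does not hold at z = 1 (the coefficients have mixed signs, so the terms do not all align in phase there).

M_tri(1) = 7; |p(1)| = 3; equality at z=1: no.


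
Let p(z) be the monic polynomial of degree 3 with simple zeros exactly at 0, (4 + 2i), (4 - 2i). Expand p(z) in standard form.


The polynomial is p(z) = ∏_{α ∈ S} (z − α), where S = {0, (4 + 2i), (4 - 2i)}.
Expanding the product yields: p(z) = z^3 -8·z^2 + 20·z.
Note conjugate pairs combine to real quadratics: (z − (4+2i))(z − (4−2i)) = z² − 8z + 20.
The resulting polynomial has degree 3 and real coefficients as required.

p(z) = z^3 -8·z^2 + 20·z.


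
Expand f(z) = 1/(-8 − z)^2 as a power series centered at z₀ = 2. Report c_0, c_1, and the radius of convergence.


Let w = z − z₀, so z = z₀ + w.
Then -8 − z = -8 − (z₀ + w) = (-8 − z₀) − w = -10 − w.
f(z) = 1/(-10 − w)^2 = (1/(-10)^2) · (1 − w/(-10))^{−2}.
By the binomial series (1−u)^{−2} = Σ_{n≥0} C(n+1, 1) u^n for |u|<1, with u = w/(-10):
  c_n = C(n+1, 1) / (-10)^(n+2).
  c_0 = 1/(-10)^2 = 1/100.
  c_1 = 2/(-10)^3 = -1/500.
The series is valid for |w/d| < 1, i.e. |z − z₀| < |d|.
Radius of convergence: R = |-8 − z₀| = |-10| = 10 (distance from z₀ to the singularity z = -8).

c_0 = 1/100, c_1 = -1/500; R = 10.


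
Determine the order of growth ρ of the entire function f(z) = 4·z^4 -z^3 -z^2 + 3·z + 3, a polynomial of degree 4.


|f(z)| ≤ Σ|c_k|·r^k = O(r^4) as r → ∞. Polynomial growth is O(e^{r^ε}) for every ε > 0 (since r^4/e^{r^ε} → 0), so ρ ≤ ε for all ε > 0, i.e. ρ = 0. Every nonconstant polynomial has order 0.
Therefore ρ = 0.

Order ρ = 0.


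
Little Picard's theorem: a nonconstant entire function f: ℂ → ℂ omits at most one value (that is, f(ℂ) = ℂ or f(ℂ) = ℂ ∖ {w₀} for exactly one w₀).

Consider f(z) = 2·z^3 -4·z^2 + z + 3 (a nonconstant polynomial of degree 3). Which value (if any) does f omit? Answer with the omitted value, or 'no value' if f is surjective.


Little Picard bounds the complement of f(ℂ) to at most one point.
For every w ∈ ℂ, the equation p(z) − w = 0 is a nonconstant polynomial in z and hence has at least one root by the fundamental theorem of algebra. So p is surjective onto ℂ, omitting no value.

Omitted value: no value.


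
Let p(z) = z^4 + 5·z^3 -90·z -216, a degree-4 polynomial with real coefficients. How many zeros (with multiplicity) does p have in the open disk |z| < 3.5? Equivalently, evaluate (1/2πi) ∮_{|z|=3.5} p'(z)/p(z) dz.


The zeros of p are: (-3 + 3i), (-3 - 3i), 4, -3.
Their magnitudes are: 4.243, 4.243, 4, 3.
Zeros with |z| < R = 3.5: -3.
Count = 1.
By the argument principle, (1/2πi) ∮_{|z|=R} p'(z)/p(z) dz equals exactly this count.

Number of zeros inside |z| < 3.5: 1.


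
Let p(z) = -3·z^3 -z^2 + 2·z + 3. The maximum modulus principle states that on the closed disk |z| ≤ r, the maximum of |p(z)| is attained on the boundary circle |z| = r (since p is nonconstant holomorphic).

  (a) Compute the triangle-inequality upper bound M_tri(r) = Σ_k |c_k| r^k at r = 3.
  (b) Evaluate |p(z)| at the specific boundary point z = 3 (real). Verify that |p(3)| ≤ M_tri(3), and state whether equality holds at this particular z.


Coefficients: c_0 = 3, c_1 = 2, c_2 = -1, c_3 = -3. Radius r = 3.
Part (a). Triangle bound: M_tri(r) = Σ_k |c_k| r^k
  = |3|·3^0 + |2|·3^1 + |-1|·3^2 + |-3|·3^3
  = 3 + 6 + 9 + 81 = 99.
This bounds M(r) := max_{|z|=r} |p(z)| from above; equality holds iff all terms c_k z^k can be made to align in phase at a single z on |z|=r.
Part (b). At z = 3 (real, on the circle |z| = r):
  p(3) = (3)·3^0 + (2)·3^1 + (-1)·3^2 + (-3)·3^3 = -81.
  |p(3)| = 81.
Check: |p(3)| = 81 ≤ 99 = M_tri(3). ✓ Equality does not hold at z = 3 (the coefficients have mixed signs, so the terms do not all align in phase there).

M_tri(3) = 99; |p(3)| = 81; equality at z=3: no.


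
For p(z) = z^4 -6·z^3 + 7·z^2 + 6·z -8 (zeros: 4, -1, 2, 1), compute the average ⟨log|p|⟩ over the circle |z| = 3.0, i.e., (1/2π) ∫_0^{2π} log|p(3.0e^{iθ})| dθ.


Zeros: -1, 1, 2, 4; r = 3.0.
Inside |z| < r: -1, 1, 2. Outside (|z| ≥ r): 4.
p(0) = -8, so log|p(0)| = log(8) = 2.0794.
Apply Jensen: I(r) = log|p(0)| + Σ_k log(r/|z_k|), summed over zeros inside |z| < r.
  log(r/|z_k|) for z_k = -1: log(3.0/1) = 1.0986
  log(r/|z_k|) for z_k = 2: log(3.0/2) = 0.4055
  log(r/|z_k|) for z_k = 1: log(3.0/1) = 1.0986
  Outside zeros (4) contribute nothing to the Jensen sum.
Sum over inside zeros: 2.6027.
I(r) = log|p(0)| + (inside sum) = 2.0794 + 2.6027 = 4.6821.
Note: since some zeros are outside |z| ≤ r, the simplified n·log(r) form does NOT apply — only the inside zeros contribute.

I(r) ≈ 4.6821.


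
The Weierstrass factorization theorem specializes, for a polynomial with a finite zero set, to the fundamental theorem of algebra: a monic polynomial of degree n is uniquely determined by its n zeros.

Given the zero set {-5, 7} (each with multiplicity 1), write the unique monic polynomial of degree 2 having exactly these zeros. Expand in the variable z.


The polynomial is p(z) = ∏_{α ∈ S} (z − α), where S = {-5, 7}.
Expanding the product yields: p(z) = z^2 -2·z -35.
The resulting polynomial has degree 2 and real coefficients as required.

p(z) = z^2 -2·z -35.


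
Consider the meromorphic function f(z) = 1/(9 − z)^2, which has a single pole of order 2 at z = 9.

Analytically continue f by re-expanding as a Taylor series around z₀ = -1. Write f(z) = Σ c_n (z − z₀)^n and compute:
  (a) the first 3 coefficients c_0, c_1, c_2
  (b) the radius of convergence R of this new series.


Let w = z − z₀, so z = z₀ + w.
Then 9 − z = 9 − (z₀ + w) = (9 − z₀) − w = 10 − w.
f(z) = 1/(10 − w)^2 = (1/(10)^2) · (1 − w/(10))^{−2}.
By the binomial series (1−u)^{−2} = Σ_{n≥0} C(n+1, 1) u^n for |u|<1, with u = w/(10):
  c_n = C(n+1, 1) / (10)^(n+2).
  c_0 = 1/(10)^2 = 1/100.
  c_1 = 2/(10)^3 = 1/500.
  c_2 = 3/(10)^4 = 3/10000.
The series is valid for |w/d| < 1, i.e. |z − z₀| < |d|.
Radius of convergence: R = |9 − z₀| = |10| = 10 (distance from z₀ to the singularity z = 9).

c_0 = 1/100, c_1 = 1/500, c_2 = 3/10000; R = 10.


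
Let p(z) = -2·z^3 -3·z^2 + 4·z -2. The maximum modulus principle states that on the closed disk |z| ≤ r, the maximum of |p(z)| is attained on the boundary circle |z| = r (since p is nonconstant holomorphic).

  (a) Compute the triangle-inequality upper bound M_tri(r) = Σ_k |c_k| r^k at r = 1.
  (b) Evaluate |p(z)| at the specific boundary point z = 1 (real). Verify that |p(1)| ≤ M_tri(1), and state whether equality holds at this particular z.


Coefficients: c_0 = -2, c_1 = 4, c_2 = -3, c_3 = -2. Radius r = 1.
Part (a). Triangle bound: M_tri(r) = Σ_k |c_k| r^k
  = |-2|·1^0 + |4|·1^1 + |-3|·1^2 + |-2|·1^3
  = 2 + 4 + 3 + 2 = 11.
This bounds M(r) := max_{|z|=r} |p(z)| from above; equality holds iff all terms c_k z^k can be made to align in phase at a single z on |z|=r.
Part (b). At z = 1 (real, on the circle |z| = r):
  p(1) = (-2)·1^0 + (4)·1^1 + (-3)·1^2 + (-2)·1^3 = -3.
  |p(1)| = 3.
Check: |p(1)| = 3 ≤ 11 = M_tri(1). ✓ Equality does not hold at z = 1 (the coefficients have mixed signs, so the terms do not all align in phase there).

M_tri(1) = 11; |p(1)| = 3; equality at z=1: no.


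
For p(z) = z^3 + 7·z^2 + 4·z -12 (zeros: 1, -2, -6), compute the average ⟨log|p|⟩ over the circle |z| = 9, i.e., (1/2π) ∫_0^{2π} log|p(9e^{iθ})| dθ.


Zeros: -6, -2, 1; r = 9.
Inside |z| < r: -6, -2, 1. Outside (|z| ≥ r): ∅.
p(0) = -12, so log|p(0)| = log(12) = 2.4849.
Apply Jensen: I(r) = log|p(0)| + Σ_k log(r/|z_k|), summed over zeros inside |z| < r.
  log(r/|z_k|) for z_k = 1: log(9/1) = 2.1972
  log(r/|z_k|) for z_k = -2: log(9/2) = 1.5041
  log(r/|z_k|) for z_k = -6: log(9/6) = 0.4055
Sum over inside zeros: 4.1068.
I(r) = log|p(0)| + (inside sum) = 2.4849 + 4.1068 = 6.5917.
Closed form (all zeros inside, monic): I(r) = n·log(r) = 3·log(9) = 6.5917. ✓

I(r) ≈ 6.5917.


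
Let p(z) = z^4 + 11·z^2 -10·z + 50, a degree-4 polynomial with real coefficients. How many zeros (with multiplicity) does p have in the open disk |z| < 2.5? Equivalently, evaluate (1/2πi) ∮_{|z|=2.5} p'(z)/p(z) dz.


The zeros of p are: (1 + 2i), (1 - 2i), (-1 + 3i), (-1 - 3i).
Their magnitudes are: 2.236, 2.236, 3.162, 3.162.
Zeros with |z| < R = 2.5: (1 + 2i), (1 - 2i).
Count = 2.
By the argument principle, (1/2πi) ∮_{|z|=R} p'(z)/p(z) dz equals exactly this count.

Number of zeros inside |z| < 2.5: 2.


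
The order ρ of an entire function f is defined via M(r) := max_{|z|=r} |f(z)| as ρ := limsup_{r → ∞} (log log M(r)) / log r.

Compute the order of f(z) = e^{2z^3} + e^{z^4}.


Each summand is entire of order 3 and 4 respectively (as in the single-exponential case). The order of a sum is at most the max of the orders, so ρ ≤ 4. For the lower bound: on |z|=r choose arg z so that 1z^4 is real positive; then |e^{1z^4}| = e^{1r^4} while |e^{2z^3}| ≤ e^{2r^3} = o(e^{1r^4}). So |f| ≥ e^{1r^4}(1 − o(1)) and ρ ≥ 4. Hence ρ = max(3, 4) = 4.
Therefore ρ = 4.

Order ρ = 4.


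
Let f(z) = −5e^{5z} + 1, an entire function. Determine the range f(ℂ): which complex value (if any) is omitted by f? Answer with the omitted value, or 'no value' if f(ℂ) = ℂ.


Little Picard bounds the complement of f(ℂ) to at most one point.
e^{5z} is never zero on ℂ, so -5·e^{5z} takes every value in ℂ ∖ {0}. Adding 1 shifts the range to ℂ ∖ {1}. Thus f omits exactly the value 1.

Omitted value: 1.


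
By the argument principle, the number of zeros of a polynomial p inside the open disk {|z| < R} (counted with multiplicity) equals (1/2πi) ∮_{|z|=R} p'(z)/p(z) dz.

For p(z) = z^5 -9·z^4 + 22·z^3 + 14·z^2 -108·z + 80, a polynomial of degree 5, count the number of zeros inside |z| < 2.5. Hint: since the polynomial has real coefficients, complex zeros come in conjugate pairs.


The zeros of p are: 1, -2, 4, (3 + 1i), (3 - 1i).
Their magnitudes are: 1, 2, 4, 3.162, 3.162.
Zeros with |z| < R = 2.5: 1, -2.
Count = 2.
By the argument principle, (1/2πi) ∮_{|z|=R} p'(z)/p(z) dz equals exactly this count.

Number of zeros inside |z| < 2.5: 2.


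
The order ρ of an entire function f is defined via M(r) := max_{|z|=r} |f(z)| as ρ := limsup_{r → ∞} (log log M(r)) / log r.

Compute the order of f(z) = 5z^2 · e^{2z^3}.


M(r) = max_{|z|=r} |5|·|z|^2·|e^{2z^3}| = 5·r^2 · e^{2r^3} (the factors attain their maxima compatibly on |z|=r). Then log M(r) = log 5 + 2·log r + 2r^3, dominated by the last term, so log log M(r) ~ 3·log r. The polynomial factor 5z^2 contributes only a log r term and does not affect the order. ρ = 3.
Therefore ρ = 3.

Order ρ = 3.


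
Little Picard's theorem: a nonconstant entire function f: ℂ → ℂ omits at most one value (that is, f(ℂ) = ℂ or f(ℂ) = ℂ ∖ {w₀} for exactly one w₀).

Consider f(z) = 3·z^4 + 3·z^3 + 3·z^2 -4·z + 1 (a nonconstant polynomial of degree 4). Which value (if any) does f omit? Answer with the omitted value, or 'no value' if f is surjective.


Little Picard bounds the complement of f(ℂ) to at most one point.
For every w ∈ ℂ, the equation p(z) − w = 0 is a nonconstant polynomial in z and hence has at least one root by the fundamental theorem of algebra. So p is surjective onto ℂ, omitting no value.

Omitted value: no value.


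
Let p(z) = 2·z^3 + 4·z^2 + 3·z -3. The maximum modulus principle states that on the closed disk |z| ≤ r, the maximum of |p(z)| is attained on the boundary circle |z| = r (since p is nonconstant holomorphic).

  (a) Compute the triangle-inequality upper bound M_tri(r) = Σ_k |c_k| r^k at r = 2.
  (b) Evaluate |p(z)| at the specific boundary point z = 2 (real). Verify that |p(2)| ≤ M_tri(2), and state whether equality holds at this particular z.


Coefficients: c_0 = -3, c_1 = 3, c_2 = 4, c_3 = 2. Radius r = 2.
Part (a). Triangle bound: M_tri(r) = Σ_k |c_k| r^k
  = |-3|·2^0 + |3|·2^1 + |4|·2^2 + |2|·2^3
  = 3 + 6 + 16 + 16 = 41.
This bounds M(r) := max_{|z|=r} |p(z)| from above; equality holds iff all terms c_k z^k can be made to align in phase at a single z on |z|=r.
Part (b). At z = 2 (real, on the circle |z| = r):
  p(2) = (-3)·2^0 + (3)·2^1 + (4)·2^2 + (2)·2^3 = 35.
  |p(2)| = 35.
Check: |p(2)| = 35 ≤ 41 = M_tri(2). ✓ Equality does not hold at z = 2 (the coefficients have mixed signs, so the terms do not all align in phase there).

M_tri(2) = 41; |p(2)| = 35; equality at z=2: no.


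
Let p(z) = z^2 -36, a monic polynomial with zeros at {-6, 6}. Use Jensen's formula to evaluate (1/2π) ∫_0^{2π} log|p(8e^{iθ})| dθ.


Zeros: -6, 6; r = 8.
Inside |z| < r: -6, 6. Outside (|z| ≥ r): ∅.
p(0) = -36, so log|p(0)| = log(36) = 3.5835.
Apply Jensen: I(r) = log|p(0)| + Σ_k log(r/|z_k|), summed over zeros inside |z| < r.
  log(r/|z_k|) for z_k = -6: log(8/6) = 0.2877
  log(r/|z_k|) for z_k = 6: log(8/6) = 0.2877
Sum over inside zeros: 0.5754.
I(r) = log|p(0)| + (inside sum) = 3.5835 + 0.5754 = 4.1589.
Closed form (all zeros inside, monic): I(r) = n·log(r) = 2·log(8) = 4.1589. ✓

I(r) ≈ 4.1589.


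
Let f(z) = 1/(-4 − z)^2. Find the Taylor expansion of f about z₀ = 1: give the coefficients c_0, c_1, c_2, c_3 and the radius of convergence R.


Let w = z − z₀, so z = z₀ + w.
Then -4 − z = -4 − (z₀ + w) = (-4 − z₀) − w = -5 − w.
f(z) = 1/(-5 − w)^2 = (1/(-5)^2) · (1 − w/(-5))^{−2}.
By the binomial series (1−u)^{−2} = Σ_{n≥0} C(n+1, 1) u^n for |u|<1, with u = w/(-5):
  c_n = C(n+1, 1) / (-5)^(n+2).
  c_0 = 1/(-5)^2 = 1/25.
  c_1 = 2/(-5)^3 = -2/125.
  c_2 = 3/(-5)^4 = 3/625.
  c_3 = 4/(-5)^5 = -4/3125.
The series is valid for |w/d| < 1, i.e. |z − z₀| < |d|.
Radius of convergence: R = |-4 − z₀| = |-5| = 5 (distance from z₀ to the singularity z = -4).

c_0 = 1/25, c_1 = -2/125, c_2 = 3/625, c_3 = -4/3125; R = 5.


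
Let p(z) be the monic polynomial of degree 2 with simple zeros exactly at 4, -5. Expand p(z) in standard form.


The polynomial is p(z) = ∏_{α ∈ S} (z − α), where S = {4, -5}.
Expanding the product yields: p(z) = z^2 + z -20.
The resulting polynomial has degree 2 and real coefficients as required.

p(z) = z^2 + z -20.


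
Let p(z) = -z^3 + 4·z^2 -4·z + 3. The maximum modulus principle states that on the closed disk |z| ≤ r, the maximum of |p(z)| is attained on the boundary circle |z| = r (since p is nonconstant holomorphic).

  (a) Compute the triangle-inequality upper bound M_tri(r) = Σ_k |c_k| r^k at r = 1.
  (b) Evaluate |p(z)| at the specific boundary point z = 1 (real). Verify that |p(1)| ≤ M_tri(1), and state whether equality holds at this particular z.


Coefficients: c_0 = 3, c_1 = -4, c_2 = 4, c_3 = -1. Radius r = 1.
Part (a). Triangle bound: M_tri(r) = Σ_k |c_k| r^k
  = |3|·1^0 + |-4|·1^1 + |4|·1^2 + |-1|·1^3
  = 3 + 4 + 4 + 1 = 12.
This bounds M(r) := max_{|z|=r} |p(z)| from above; equality holds iff all terms c_k z^k can be made to align in phase at a single z on |z|=r.
Part (b). At z = 1 (real, on the circle |z| = r):
  p(1) = (3)·1^0 + (-4)·1^1 + (4)·1^2 + (-1)·1^3 = 2.
  |p(1)| = 2.
Check: |p(1)| = 2 ≤ 12 = M_tri(1). ✓ Equality does not hold at z = 1 (the coefficients have mixed signs, so the terms do not all align in phase there).

M_tri(1) = 12; |p(1)| = 2; equality at z=1: no.


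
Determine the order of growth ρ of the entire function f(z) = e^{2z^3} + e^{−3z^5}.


Each summand is entire of order 3 and 5 respectively (as in the single-exponential case). The order of a sum is at most the max of the orders, so ρ ≤ 5. For the lower bound: on |z|=r choose arg z so that -3z^5 is real positive; then |e^{-3z^5}| = e^{3r^5} while |e^{2z^3}| ≤ e^{2r^3} = o(e^{3r^5}). So |f| ≥ e^{3r^5}(1 − o(1)) and ρ ≥ 5. Hence ρ = max(3, 5) = 5.
Therefore ρ = 5.

Order ρ = 5.


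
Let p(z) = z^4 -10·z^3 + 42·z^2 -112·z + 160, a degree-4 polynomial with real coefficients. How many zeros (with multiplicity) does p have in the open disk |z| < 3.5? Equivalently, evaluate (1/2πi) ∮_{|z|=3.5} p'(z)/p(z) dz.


The zeros of p are: 4, 4, (1 + 3i), (1 - 3i).
Their magnitudes are: 4, 4, 3.162, 3.162.
Zeros with |z| < R = 3.5: (1 + 3i), (1 - 3i).
Count = 2.
By the argument principle, (1/2πi) ∮_{|z|=R} p'(z)/p(z) dz equals exactly this count.

Number of zeros inside |z| < 3.5: 2.


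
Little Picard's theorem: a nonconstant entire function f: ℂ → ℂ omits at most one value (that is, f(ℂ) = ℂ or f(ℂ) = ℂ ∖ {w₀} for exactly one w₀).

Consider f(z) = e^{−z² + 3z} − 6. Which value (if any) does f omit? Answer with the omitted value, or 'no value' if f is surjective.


Little Picard bounds the complement of f(ℂ) to at most one point.
The exponent g(z) = −z² + 3z is a nonconstant polynomial, hence surjective onto ℂ. So e^{g(z)} takes every value in {e^w : w ∈ ℂ} = ℂ ∖ {0}. Adding -6 shifts the range to ℂ ∖ {-6}. f omits exactly -6.

Omitted value: -6.


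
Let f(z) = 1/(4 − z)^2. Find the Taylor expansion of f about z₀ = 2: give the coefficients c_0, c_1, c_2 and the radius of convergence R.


Let w = z − z₀, so z = z₀ + w.
Then 4 − z = 4 − (z₀ + w) = (4 − z₀) − w = 2 − w.
f(z) = 1/(2 − w)^2 = (1/(2)^2) · (1 − w/(2))^{−2}.
By the binomial series (1−u)^{−2} = Σ_{n≥0} C(n+1, 1) u^n for |u|<1, with u = w/(2):
  c_n = C(n+1, 1) / (2)^(n+2).
  c_0 = 1/(2)^2 = 1/4.
  c_1 = 2/(2)^3 = 1/4.
  c_2 = 3/(2)^4 = 3/16.
The series is valid for |w/d| < 1, i.e. |z − z₀| < |d|.
Radius of convergence: R = |4 − z₀| = |2| = 2 (distance from z₀ to the singularity z = 4).

c_0 = 1/4, c_1 = 1/4, c_2 = 3/16; R = 2.


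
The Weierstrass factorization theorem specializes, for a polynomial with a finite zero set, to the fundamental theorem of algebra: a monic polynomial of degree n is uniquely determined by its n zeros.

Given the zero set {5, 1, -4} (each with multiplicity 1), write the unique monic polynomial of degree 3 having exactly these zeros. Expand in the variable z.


The polynomial is p(z) = ∏_{α ∈ S} (z − α), where S = {5, 1, -4}.
Expanding the product yields: p(z) = z^3 -2·z^2 -19·z + 20.
The resulting polynomial has degree 3 and real coefficients as required.

p(z) = z^3 -2·z^2 -19·z + 20.


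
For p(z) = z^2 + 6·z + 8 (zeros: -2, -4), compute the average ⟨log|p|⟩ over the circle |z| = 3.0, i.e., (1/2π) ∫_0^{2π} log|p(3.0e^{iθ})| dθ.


Zeros: -4, -2; r = 3.0.
Inside |z| < r: -2. Outside (|z| ≥ r): -4.
p(0) = 8, so log|p(0)| = log(8) = 2.0794.
Apply Jensen: I(r) = log|p(0)| + Σ_k log(r/|z_k|), summed over zeros inside |z| < r.
  log(r/|z_k|) for z_k = -2: log(3.0/2) = 0.4055
  Outside zeros (-4) contribute nothing to the Jensen sum.
Sum over inside zeros: 0.4055.
I(r) = log|p(0)| + (inside sum) = 2.0794 + 0.4055 = 2.4849.
Note: since some zeros are outside |z| ≤ r, the simplified n·log(r) form does NOT apply — only the inside zeros contribute.

I(r) ≈ 2.4849.


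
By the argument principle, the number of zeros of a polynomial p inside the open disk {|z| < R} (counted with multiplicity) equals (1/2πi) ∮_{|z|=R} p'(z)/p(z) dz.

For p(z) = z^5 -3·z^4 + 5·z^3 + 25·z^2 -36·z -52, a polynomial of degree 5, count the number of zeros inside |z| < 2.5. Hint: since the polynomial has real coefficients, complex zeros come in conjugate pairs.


The zeros of p are: -1, -2, (2 + 3i), (2 - 3i), 2.
Their magnitudes are: 1, 2, 3.606, 3.606, 2.
Zeros with |z| < R = 2.5: -1, -2, 2.
Count = 3.
By the argument principle, (1/2πi) ∮_{|z|=R} p'(z)/p(z) dz equals exactly this count.

Number of zeros inside |z| < 2.5: 3.


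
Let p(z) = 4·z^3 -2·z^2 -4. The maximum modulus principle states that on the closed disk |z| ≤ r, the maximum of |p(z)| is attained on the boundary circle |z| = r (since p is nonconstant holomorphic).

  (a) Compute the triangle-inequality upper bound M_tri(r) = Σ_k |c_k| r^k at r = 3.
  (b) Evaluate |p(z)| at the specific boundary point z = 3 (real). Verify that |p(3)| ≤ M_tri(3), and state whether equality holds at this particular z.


Coefficients: c_0 = -4, c_1 = 0, c_2 = -2, c_3 = 4. Radius r = 3.
Part (a). Triangle bound: M_tri(r) = Σ_k |c_k| r^k
  = |-4|·3^0 + |0|·3^1 + |-2|·3^2 + |4|·3^3
  = 4 + 0 + 18 + 108 = 130.
This bounds M(r) := max_{|z|=r} |p(z)| from above; equality holds iff all terms c_k z^k can be made to align in phase at a single z on |z|=r.
Part (b). At z = 3 (real, on the circle |z| = r):
  p(3) = (-4)·3^0 + (0)·3^1 + (-2)·3^2 + (4)·3^3 = 86.
  |p(3)| = 86.
Check: |p(3)| = 86 ≤ 130 = M_tri(3). ✓ Equality does not hold at z = 3 (the coefficients have mixed signs, so the terms do not all align in phase there).

M_tri(3) = 130; |p(3)| = 86; equality at z=3: no.


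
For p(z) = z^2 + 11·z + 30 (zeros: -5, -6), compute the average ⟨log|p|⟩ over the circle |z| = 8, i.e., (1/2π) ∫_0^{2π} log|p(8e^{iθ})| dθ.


Zeros: -6, -5; r = 8.
Inside |z| < r: -6, -5. Outside (|z| ≥ r): ∅.
p(0) = 30, so log|p(0)| = log(30) = 3.4012.
Apply Jensen: I(r) = log|p(0)| + Σ_k log(r/|z_k|), summed over zeros inside |z| < r.
  log(r/|z_k|) for z_k = -5: log(8/5) = 0.4700
  log(r/|z_k|) for z_k = -6: log(8/6) = 0.2877
Sum over inside zeros: 0.7577.
I(r) = log|p(0)| + (inside sum) = 3.4012 + 0.7577 = 4.1589.
Closed form (all zeros inside, monic): I(r) = n·log(r) = 2·log(8) = 4.1589. ✓

I(r) ≈ 4.1589.


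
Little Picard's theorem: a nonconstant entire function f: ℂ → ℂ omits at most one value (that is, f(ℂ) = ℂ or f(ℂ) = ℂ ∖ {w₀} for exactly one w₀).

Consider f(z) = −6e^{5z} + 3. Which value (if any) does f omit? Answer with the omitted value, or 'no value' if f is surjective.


Little Picard bounds the complement of f(ℂ) to at most one point.
e^{5z} is never zero on ℂ, so -6·e^{5z} takes every value in ℂ ∖ {0}. Adding 3 shifts the range to ℂ ∖ {3}. Thus f omits exactly the value 3.

Omitted value: 3.


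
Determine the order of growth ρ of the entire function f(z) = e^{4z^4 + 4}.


|e^{4z^4 + 4}| = e^{Re(4·z^4) + 4} ≤ e^{4|z|^4 + 4} = e^{4r^4 + 4} on |z| = r, so ρ ≤ 4. Choosing z on |z|=r so that 4·z^4 is real positive (always possible by picking arg z appropriately) gives |f(z)| = e^{4r^4 + 4}, matching the bound. The additive constant 4 does not affect log log M(r) ~ 4·log r. Hence ρ = 4.
Therefore ρ = 4.

Order ρ = 4.


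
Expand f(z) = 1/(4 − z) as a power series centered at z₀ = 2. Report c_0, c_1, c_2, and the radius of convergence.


Let w = z − z₀, so z = z₀ + w.
Then 4 − z = 4 − (z₀ + w) = (4 − z₀) − w = 2 − w.
f(z) = 1/(2 − w) = (1/(2)) · 1/(1 − w/(2)) = Σ_{n≥0} w^n / (2)^(n+1).
So c_n = 1/(2)^(n+1):
  c_0 = 1/(2)^1 = 1/2.
  c_1 = 1/(2)^2 = 1/4.
  c_2 = 1/(2)^3 = 1/8.
The series is valid for |w/d| < 1, i.e. |z − z₀| < |d|.
Radius of convergence: R = |4 − z₀| = |2| = 2 (distance from z₀ to the singularity z = 4).

c_0 = 1/2, c_1 = 1/4, c_2 = 1/8; R = 2.


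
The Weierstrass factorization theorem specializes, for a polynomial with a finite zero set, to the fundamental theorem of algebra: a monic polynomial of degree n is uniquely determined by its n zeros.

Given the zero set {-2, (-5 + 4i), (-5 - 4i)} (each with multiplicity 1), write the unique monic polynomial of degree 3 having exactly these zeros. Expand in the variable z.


The polynomial is p(z) = ∏_{α ∈ S} (z − α), where S = {-2, (-5 + 4i), (-5 - 4i)}.
Expanding the product yields: p(z) = z^3 + 12·z^2 + 61·z + 82.
Note conjugate pairs combine to real quadratics: (z − (-5+4i))(z − (-5−4i)) = z² + 10z + 41.
The resulting polynomial has degree 3 and real coefficients as required.

p(z) = z^3 + 12·z^2 + 61·z + 82.


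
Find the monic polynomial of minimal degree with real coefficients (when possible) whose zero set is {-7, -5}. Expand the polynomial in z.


The polynomial is p(z) = ∏_{α ∈ S} (z − α), where S = {-7, -5}.
Expanding the product yields: p(z) = z^2 + 12·z + 35.
The resulting polynomial has degree 2 and real coefficients as required.

p(z) = z^2 + 12·z + 35.


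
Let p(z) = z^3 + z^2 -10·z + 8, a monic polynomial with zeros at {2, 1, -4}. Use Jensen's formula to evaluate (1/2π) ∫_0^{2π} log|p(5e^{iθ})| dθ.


Zeros: -4, 1, 2; r = 5.
Inside |z| < r: -4, 1, 2. Outside (|z| ≥ r): ∅.
p(0) = 8, so log|p(0)| = log(8) = 2.0794.
Apply Jensen: I(r) = log|p(0)| + Σ_k log(r/|z_k|), summed over zeros inside |z| < r.
  log(r/|z_k|) for z_k = 2: log(5/2) = 0.9163
  log(r/|z_k|) for z_k = 1: log(5/1) = 1.6094
  log(r/|z_k|) for z_k = -4: log(5/4) = 0.2231
Sum over inside zeros: 2.7489.
I(r) = log|p(0)| + (inside sum) = 2.0794 + 2.7489 = 4.8283.
Closed form (all zeros inside, monic): I(r) = n·log(r) = 3·log(5) = 4.8283. ✓

I(r) ≈ 4.8283.


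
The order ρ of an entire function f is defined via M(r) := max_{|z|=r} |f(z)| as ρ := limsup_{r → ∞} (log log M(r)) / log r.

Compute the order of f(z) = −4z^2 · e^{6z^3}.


M(r) = max_{|z|=r} |-4|·|z|^2·|e^{6z^3}| = 4·r^2 · e^{6r^3} (the factors attain their maxima compatibly on |z|=r). Then log M(r) = log 4 + 2·log r + 6r^3, dominated by the last term, so log log M(r) ~ 3·log r. The polynomial factor -4z^2 contributes only a log r term and does not affect the order. ρ = 3.
Therefore ρ = 3.

Order ρ = 3.


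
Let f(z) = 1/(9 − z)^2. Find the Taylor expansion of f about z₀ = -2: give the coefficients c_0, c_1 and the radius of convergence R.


Let w = z − z₀, so z = z₀ + w.
Then 9 − z = 9 − (z₀ + w) = (9 − z₀) − w = 11 − w.
f(z) = 1/(11 − w)^2 = (1/(11)^2) · (1 − w/(11))^{−2}.
By the binomial series (1−u)^{−2} = Σ_{n≥0} C(n+1, 1) u^n for |u|<1, with u = w/(11):
  c_n = C(n+1, 1) / (11)^(n+2).
  c_0 = 1/(11)^2 = 1/121.
  c_1 = 2/(11)^3 = 2/1331.
The series is valid for |w/d| < 1, i.e. |z − z₀| < |d|.
Radius of convergence: R = |9 − z₀| = |11| = 11 (distance from z₀ to the singularity z = 9).

c_0 = 1/121, c_1 = 2/1331; R = 11.


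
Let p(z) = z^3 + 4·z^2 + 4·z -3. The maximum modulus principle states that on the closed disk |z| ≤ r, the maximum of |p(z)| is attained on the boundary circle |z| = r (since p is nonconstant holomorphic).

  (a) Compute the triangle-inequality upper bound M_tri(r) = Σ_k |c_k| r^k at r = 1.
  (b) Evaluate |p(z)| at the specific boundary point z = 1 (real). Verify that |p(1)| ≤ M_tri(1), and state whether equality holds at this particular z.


Coefficients: c_0 = -3, c_1 = 4, c_2 = 4, c_3 = 1. Radius r = 1.
Part (a). Triangle bound: M_tri(r) = Σ_k |c_k| r^k
  = |-3|·1^0 + |4|·1^1 + |4|·1^2 + |1|·1^3
  = 3 + 4 + 4 + 1 = 12.
This bounds M(r) := max_{|z|=r} |p(z)| from above; equality holds iff all terms c_k z^k can be made to align in phase at a single z on |z|=r.
Part (b). At z = 1 (real, on the circle |z| = r):
  p(1) = (-3)·1^0 + (4)·1^1 + (4)·1^2 + (1)·1^3 = 6.
  |p(1)| = 6.
Check: |p(1)| = 6 ≤ 12 = M_tri(1). ✓ Equality does not hold at z = 1 (the coefficients have mixed signs, so the terms do not all align in phase there).

M_tri(1) = 12; |p(1)| = 6; equality at z=1: no.


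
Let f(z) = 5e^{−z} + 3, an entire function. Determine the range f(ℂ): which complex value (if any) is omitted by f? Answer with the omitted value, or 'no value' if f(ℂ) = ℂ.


Little Picard bounds the complement of f(ℂ) to at most one point.
e^{−z} is never zero on ℂ, so 5·e^{−z} takes every value in ℂ ∖ {0}. Adding 3 shifts the range to ℂ ∖ {3}. Thus f omits exactly the value 3.

Omitted value: 3.


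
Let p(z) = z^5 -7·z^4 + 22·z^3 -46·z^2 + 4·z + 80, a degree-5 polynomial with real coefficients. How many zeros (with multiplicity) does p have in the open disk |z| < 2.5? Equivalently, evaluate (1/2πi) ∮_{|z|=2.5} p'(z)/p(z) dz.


The zeros of p are: 2, 4, -1, (1 + 3i), (1 - 3i).
Their magnitudes are: 2, 4, 1, 3.162, 3.162.
Zeros with |z| < R = 2.5: 2, -1.
Count = 2.
By the argument principle, (1/2πi) ∮_{|z|=R} p'(z)/p(z) dz equals exactly this count.

Number of zeros inside |z| < 2.5: 2.


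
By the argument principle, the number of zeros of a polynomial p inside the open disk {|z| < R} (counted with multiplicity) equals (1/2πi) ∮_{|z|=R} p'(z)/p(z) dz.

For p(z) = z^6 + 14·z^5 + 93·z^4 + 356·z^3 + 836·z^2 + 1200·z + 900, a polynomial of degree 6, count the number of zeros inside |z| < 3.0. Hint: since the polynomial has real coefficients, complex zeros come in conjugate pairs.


The zeros of p are: (-1 + 2i), (-1 - 2i), (-3 + 1i), (-3 - 1i), (-3 + 3i), (-3 - 3i).
Their magnitudes are: 2.236, 2.236, 3.162, 3.162, 4.243, 4.243.
Zeros with |z| < R = 3.0: (-1 + 2i), (-1 - 2i).
Count = 2.
By the argument principle, (1/2πi) ∮_{|z|=R} p'(z)/p(z) dz equals exactly this count.

Number of zeros inside |z| < 3.0: 2.


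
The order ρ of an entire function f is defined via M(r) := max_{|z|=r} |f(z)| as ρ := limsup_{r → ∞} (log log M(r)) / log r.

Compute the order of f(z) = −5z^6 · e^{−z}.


M(r) = max_{|z|=r} |-5|·|z|^6·|e^{−z}| = 5·r^6 · e^{1r^1} (the factors attain their maxima compatibly on |z|=r). Then log M(r) = log 5 + 6·log r + 1r^1, dominated by the last term, so log log M(r) ~ 1·log r. The polynomial factor -5z^6 contributes only a log r term and does not affect the order. ρ = 1.
Therefore ρ = 1.

Order ρ = 1.


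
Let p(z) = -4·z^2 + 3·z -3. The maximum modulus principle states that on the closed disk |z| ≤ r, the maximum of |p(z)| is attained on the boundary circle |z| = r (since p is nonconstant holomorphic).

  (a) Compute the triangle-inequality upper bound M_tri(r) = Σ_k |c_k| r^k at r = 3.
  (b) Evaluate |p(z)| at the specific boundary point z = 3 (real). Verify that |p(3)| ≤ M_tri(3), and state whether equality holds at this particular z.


Coefficients: c_0 = -3, c_1 = 3, c_2 = -4. Radius r = 3.
Part (a). Triangle bound: M_tri(r) = Σ_k |c_k| r^k
  = |-3|·3^0 + |3|·3^1 + |-4|·3^2
  = 3 + 9 + 36 = 48.
This bounds M(r) := max_{|z|=r} |p(z)| from above; equality holds iff all terms c_k z^k can be made to align in phase at a single z on |z|=r.
Part (b). At z = 3 (real, on the circle |z| = r):
  p(3) = (-3)·3^0 + (3)·3^1 + (-4)·3^2 = -30.
  |p(3)| = 30.
Check: |p(3)| = 30 ≤ 48 = M_tri(3). ✓ Equality does not hold at z = 3 (the coefficients have mixed signs, so the terms do not all align in phase there).

M_tri(3) = 48; |p(3)| = 30; equality at z=3: no.


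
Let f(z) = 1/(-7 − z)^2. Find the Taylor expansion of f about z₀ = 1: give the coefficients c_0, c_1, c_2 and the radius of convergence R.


Let w = z − z₀, so z = z₀ + w.
Then -7 − z = -7 − (z₀ + w) = (-7 − z₀) − w = -8 − w.
f(z) = 1/(-8 − w)^2 = (1/(-8)^2) · (1 − w/(-8))^{−2}.
By the binomial series (1−u)^{−2} = Σ_{n≥0} C(n+1, 1) u^n for |u|<1, with u = w/(-8):
  c_n = C(n+1, 1) / (-8)^(n+2).
  c_0 = 1/(-8)^2 = 1/64.
  c_1 = 2/(-8)^3 = -1/256.
  c_2 = 3/(-8)^4 = 3/4096.
The series is valid for |w/d| < 1, i.e. |z − z₀| < |d|.
Radius of convergence: R = |-7 − z₀| = |-8| = 8 (distance from z₀ to the singularity z = -7).

c_0 = 1/64, c_1 = -1/256, c_2 = 3/4096; R = 8.


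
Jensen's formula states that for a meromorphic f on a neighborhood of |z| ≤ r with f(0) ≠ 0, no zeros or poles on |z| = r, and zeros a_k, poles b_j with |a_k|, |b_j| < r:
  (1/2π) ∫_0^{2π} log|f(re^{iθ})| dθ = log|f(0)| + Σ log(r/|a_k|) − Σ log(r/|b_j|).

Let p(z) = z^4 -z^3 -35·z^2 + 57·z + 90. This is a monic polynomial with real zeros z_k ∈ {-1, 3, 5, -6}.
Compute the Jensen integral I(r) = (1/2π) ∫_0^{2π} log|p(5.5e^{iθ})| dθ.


Zeros: -6, -1, 3, 5; r = 5.5.
Inside |z| < r: -1, 3, 5. Outside (|z| ≥ r): -6.
p(0) = 90, so log|p(0)| = log(90) = 4.4998.
Apply Jensen: I(r) = log|p(0)| + Σ_k log(r/|z_k|), summed over zeros inside |z| < r.
  log(r/|z_k|) for z_k = -1: log(5.5/1) = 1.7047
  log(r/|z_k|) for z_k = 3: log(5.5/3) = 0.6061
  log(r/|z_k|) for z_k = 5: log(5.5/5) = 0.0953
  Outside zeros (-6) contribute nothing to the Jensen sum.
Sum over inside zeros: 2.4062.
I(r) = log|p(0)| + (inside sum) = 4.4998 + 2.4062 = 6.9060.
Note: since some zeros are outside |z| ≤ r, the simplified n·log(r) form does NOT apply — only the inside zeros contribute.

I(r) ≈ 6.9060.


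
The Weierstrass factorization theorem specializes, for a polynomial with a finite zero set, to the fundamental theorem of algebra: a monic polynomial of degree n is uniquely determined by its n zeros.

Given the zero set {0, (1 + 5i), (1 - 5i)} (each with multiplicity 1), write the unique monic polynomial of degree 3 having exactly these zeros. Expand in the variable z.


The polynomial is p(z) = ∏_{α ∈ S} (z − α), where S = {0, (1 + 5i), (1 - 5i)}.
Expanding the product yields: p(z) = z^3 -2·z^2 + 26·z.
Note conjugate pairs combine to real quadratics: (z − (1+5i))(z − (1−5i)) = z² − 2z + 26.
The resulting polynomial has degree 3 and real coefficients as required.

p(z) = z^3 -2·z^2 + 26·z.


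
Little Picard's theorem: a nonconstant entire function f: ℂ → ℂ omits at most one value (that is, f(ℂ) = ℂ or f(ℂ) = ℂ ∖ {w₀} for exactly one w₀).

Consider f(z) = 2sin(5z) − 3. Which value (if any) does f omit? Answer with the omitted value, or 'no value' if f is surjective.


Little Picard bounds the complement of f(ℂ) to at most one point.
sin is entire and surjective onto ℂ: for every w ∈ ℂ, sin(ζ) = w has a solution ζ ∈ ℂ (e.g., via the complex inverse arcsin). With ζ = 5z this gives z = ζ/(5). Then 2·sin(5z) takes every value in 2·ℂ = ℂ, and adding -3 is a bijection of ℂ. So f is surjective and omits no value. (Note: only on the real line is sin bounded by [−1, 1].)

Omitted value: no value.
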